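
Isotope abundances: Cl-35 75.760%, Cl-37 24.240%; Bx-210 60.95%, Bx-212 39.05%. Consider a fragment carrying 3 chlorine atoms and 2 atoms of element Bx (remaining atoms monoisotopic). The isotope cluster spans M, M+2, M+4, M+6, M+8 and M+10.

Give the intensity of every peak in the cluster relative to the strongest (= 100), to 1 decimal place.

44.6 : 100.0 : 86.9 : 36.6 : 7.5 : 0.6

Chlorine pattern (n=3): 0.4348304 : 0.41738208 : 0.13354464 : 0.01424288
Element Bx pattern (n=2): 0.37149025 : 0.4760195 : 0.15249025
Convolve the two distributions (both contribute in 2-u steps):
  M: 0.4348304×0.37149025 = 0.161535
  M+2: 0.4348304×0.4760195 + 0.41738208×0.37149025 = 0.362041
  M+4: 0.4348304×0.15249025 + 0.41738208×0.4760195 + 0.13354464×0.37149025 = 0.314600
  M+6: 0.41738208×0.15249025 + 0.13354464×0.4760195 + 0.01424288×0.37149025 = 0.132508
  M+8: 0.13354464×0.15249025 + 0.01424288×0.4760195 = 0.027144
  M+10: 0.01424288×0.15249025 = 0.002172
Scale to base peak (0.362041) = 100: 44.6 : 100.0 : 86.9 : 36.6 : 7.5 : 0.6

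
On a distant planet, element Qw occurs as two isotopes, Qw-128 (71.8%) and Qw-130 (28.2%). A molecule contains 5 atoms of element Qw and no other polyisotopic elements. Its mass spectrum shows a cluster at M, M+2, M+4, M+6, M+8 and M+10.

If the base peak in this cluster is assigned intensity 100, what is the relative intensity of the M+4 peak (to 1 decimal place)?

Term probabilities: M 0.1908, M+2 0.3747, M+4 0.2944, M+6 0.1156, M+8 0.0227, M+10 0.0018. Base peak = M+2.
P(M+2) = C(5,1) × 0.718^4 × 0.282^1 = 5 × 0.26576499 × 0.2820 = 0.374729 (base)
P(M+4) = C(5,2) × 0.718^3 × 0.282^2 = 10 × 0.37014623 × 0.079524 = 0.294355
Relative intensity = 0.294355 / 0.374729 × 100 = 78.6

78.6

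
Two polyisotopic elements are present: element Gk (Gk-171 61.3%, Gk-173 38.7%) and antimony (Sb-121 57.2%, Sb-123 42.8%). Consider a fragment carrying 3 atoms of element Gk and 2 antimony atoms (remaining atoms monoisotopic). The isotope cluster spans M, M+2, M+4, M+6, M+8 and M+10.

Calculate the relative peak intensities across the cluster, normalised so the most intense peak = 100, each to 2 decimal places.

21.79 : 73.87 : 100.00 : 67.57 : 22.79 : 3.07

Element Gk pattern (n=3): 0.2303464 : 0.43626781 : 0.27542519 : 0.0579606
Antimony pattern (n=2): 0.327184 : 0.489632 : 0.183184
Convolve the two distributions (both contribute in 2-u steps):
  M: 0.2303464×0.327184 = 0.075366
  M+2: 0.2303464×0.489632 + 0.43626781×0.327184 = 0.255525
  M+4: 0.2303464×0.183184 + 0.43626781×0.489632 + 0.27542519×0.327184 = 0.345921
  M+6: 0.43626781×0.183184 + 0.27542519×0.489632 + 0.0579606×0.327184 = 0.233738
  M+8: 0.27542519×0.183184 + 0.0579606×0.489632 = 0.078833
  M+10: 0.0579606×0.183184 = 0.010617
Scale to base peak (0.345921) = 100: 21.79 : 73.87 : 100.00 : 67.57 : 22.79 : 3.07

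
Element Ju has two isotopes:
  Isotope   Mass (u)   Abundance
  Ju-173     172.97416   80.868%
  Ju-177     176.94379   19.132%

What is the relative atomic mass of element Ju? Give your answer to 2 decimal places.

173.73 u

Ar = Σ fᵢ·mᵢ = 0.80868 × 172.97416 + 0.19132 × 176.94379
= 139.880744 + 33.852886 = 173.733630 u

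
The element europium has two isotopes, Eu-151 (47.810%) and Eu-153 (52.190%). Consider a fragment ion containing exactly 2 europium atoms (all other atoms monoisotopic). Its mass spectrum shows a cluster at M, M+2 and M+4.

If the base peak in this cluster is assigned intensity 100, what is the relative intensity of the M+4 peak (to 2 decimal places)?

Binomial terms of (0.47810 + 0.52190)^2: M 0.2286, M+2 0.4990, M+4 0.2724 → M+2 is the base peak.
P(M+2) = C(2,1) × 0.47810^1 × 0.52190^1 = 2 × 0.4781 × 0.5219 = 0.499041 (base)
P(M+4) = C(2,2) × 0.47810^0 × 0.52190^2 = 1 × 1.0000 × 0.27237961 = 0.272380
Relative intensity = 0.272380 / 0.499041 × 100 = 54.58

54.58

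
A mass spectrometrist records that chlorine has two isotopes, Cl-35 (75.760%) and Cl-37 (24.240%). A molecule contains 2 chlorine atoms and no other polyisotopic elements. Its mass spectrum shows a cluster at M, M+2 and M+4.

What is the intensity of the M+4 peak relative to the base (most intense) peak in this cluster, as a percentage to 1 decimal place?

(0.75760 + 0.24240)^2 gives M 0.5740, M+2 0.3673, M+4 0.0588; the largest is M.
P(M) = C(2,0) × 0.75760^2 × 0.24240^0 = 1 × 0.57395776 × 1.0000 = 0.573958 (base)
P(M+4) = C(2,2) × 0.75760^0 × 0.24240^2 = 1 × 1.0000 × 0.05875776 = 0.058758
Relative intensity = 0.058758 / 0.573958 × 100 = 10.2

10.2%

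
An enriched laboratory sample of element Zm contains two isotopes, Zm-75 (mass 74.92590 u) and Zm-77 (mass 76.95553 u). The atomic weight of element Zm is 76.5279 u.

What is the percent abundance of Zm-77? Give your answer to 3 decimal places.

Let x be the fractional abundance of Zm-75; then Zm-77 has abundance 1 − x.
74.92590·x + 76.95553·(1 − x) = 76.5279
(74.92590 − 76.95553)·x = 76.5279 − 76.95553
x = -0.42763 / -2.02963 = 0.21069 → 21.069% Zm-75, 78.931% Zm-77.

78.931%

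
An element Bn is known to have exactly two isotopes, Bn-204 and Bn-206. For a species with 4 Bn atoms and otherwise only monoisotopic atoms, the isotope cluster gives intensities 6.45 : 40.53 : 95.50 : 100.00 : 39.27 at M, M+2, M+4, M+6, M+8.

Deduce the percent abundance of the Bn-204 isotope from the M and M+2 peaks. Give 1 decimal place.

Write p for the Bn-204 fraction. I(M+2)/I(M) = [C(4,1)·p^3·(1−p)] / p^4 = 4·(1−p)/p = 40.53/6.45 = 6.2837
(1−p)/p = 6.2837/4 = 1.5709  ⇒  p = 1/(1 + 1.5709) = 0.3890
Bn-204: 38.9%, Bn-206: 61.1%.

38.9%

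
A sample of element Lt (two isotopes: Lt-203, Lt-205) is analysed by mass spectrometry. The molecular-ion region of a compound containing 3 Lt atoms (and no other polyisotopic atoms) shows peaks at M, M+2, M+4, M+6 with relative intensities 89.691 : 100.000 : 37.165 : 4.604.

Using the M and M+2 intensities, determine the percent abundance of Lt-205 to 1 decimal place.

27.1%

If p is the fraction of Lt that is Lt-203, then I(M+2)/I(M) = [C(3,1)·p^2·(1−p)] / p^3 = 3·(1−p)/p = 100.000/89.691 = 1.1149
(1−p)/p = 1.1149/3 = 0.3716  ⇒  p = 1/(1 + 0.3716) = 0.7291
Lt-203: 72.9%, Lt-205: 27.1%.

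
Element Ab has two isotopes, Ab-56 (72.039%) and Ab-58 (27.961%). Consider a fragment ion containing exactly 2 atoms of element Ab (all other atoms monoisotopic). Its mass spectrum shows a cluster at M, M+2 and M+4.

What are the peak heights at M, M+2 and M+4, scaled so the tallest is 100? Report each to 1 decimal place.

100.0 : 77.6 : 15.1

The 2 Ab atoms are independent, so intensities follow the terms of (0.72039 + 0.27961)^2.
P(M) = 0.72039^2 = 0.518962
P(M+2) = 2 × 0.72039^1 × 0.27961^1 = 0.402856
P(M+4) = 0.27961^2 = 0.078182
The M peak is largest (0.518962); scaling to 100 gives 100.0 : 77.6 : 15.1.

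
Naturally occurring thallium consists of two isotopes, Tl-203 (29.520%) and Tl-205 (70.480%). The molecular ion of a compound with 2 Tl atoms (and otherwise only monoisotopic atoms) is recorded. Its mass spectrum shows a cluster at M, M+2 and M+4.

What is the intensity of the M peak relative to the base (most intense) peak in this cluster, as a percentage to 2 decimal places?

Binomial terms of (0.29520 + 0.70480)^2: M 0.0871, M+2 0.4161, M+4 0.4967 → M+4 is the base peak.
P(M+4) = C(2,2) × 0.29520^0 × 0.70480^2 = 1 × 1.0000 × 0.49674304 = 0.496743 (base)
P(M) = C(2,0) × 0.29520^2 × 0.70480^0 = 1 × 0.08714304 × 1.0000 = 0.087143
Relative intensity = 0.087143 / 0.496743 × 100 = 17.54

17.54%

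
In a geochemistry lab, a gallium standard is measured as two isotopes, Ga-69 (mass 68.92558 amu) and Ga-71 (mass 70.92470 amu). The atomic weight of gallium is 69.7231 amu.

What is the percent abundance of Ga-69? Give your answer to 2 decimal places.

Writing the weighted mean with unknown fraction x of Ga-69:
68.92558·x + 70.92470·(1 − x) = 69.7231
(68.92558 − 70.92470)·x = 69.7231 − 70.92470
x = -1.20160 / -1.99912 = 0.60106 → 60.11% Ga-69, 39.89% Ga-71.

60.11%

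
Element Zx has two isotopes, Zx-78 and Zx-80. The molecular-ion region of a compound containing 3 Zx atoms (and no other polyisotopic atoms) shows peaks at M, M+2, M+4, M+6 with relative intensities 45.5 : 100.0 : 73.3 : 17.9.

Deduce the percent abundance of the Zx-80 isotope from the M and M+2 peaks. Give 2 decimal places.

42.28%

If p is the fraction of Zx that is Zx-78, then I(M+2)/I(M) = [C(3,1)·p^2·(1−p)] / p^3 = 3·(1−p)/p = 100.0/45.5 = 2.1978
(1−p)/p = 2.1978/3 = 0.7326  ⇒  p = 1/(1 + 0.7326) = 0.5772
Zx-78: 57.72%, Zx-80: 42.28%.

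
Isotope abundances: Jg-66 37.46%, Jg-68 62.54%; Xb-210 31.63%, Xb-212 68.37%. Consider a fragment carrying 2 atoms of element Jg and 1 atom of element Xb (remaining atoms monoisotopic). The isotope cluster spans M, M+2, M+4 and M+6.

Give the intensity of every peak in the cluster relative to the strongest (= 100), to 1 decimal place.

Element Jg pattern (n=2): 0.14032516 : 0.46854968 : 0.39112516
Element Xb pattern (n=1): 0.3163 : 0.6837
Convolve the two distributions (both contribute in 2-u steps):
  M: 0.14032516×0.3163 = 0.044385
  M+2: 0.14032516×0.6837 + 0.46854968×0.3163 = 0.244143
  M+4: 0.46854968×0.6837 + 0.39112516×0.3163 = 0.444060
  M+6: 0.39112516×0.6837 = 0.267412
Scale to base peak (0.444060) = 100: 10.0 : 55.0 : 100.0 : 60.2

10.0 : 55.0 : 100.0 : 60.2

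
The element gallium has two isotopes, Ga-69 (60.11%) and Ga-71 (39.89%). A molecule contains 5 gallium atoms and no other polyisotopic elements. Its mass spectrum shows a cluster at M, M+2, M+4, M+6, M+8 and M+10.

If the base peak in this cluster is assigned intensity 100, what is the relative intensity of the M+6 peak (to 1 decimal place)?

66.4

(0.6011 + 0.3989)^5 gives M 0.0785, M+2 0.2604, M+4 0.3456, M+6 0.2293, M+8 0.0761, M+10 0.0101; the largest is M+4.
P(M+4) = C(5,2) × 0.6011^3 × 0.3989^2 = 10 × 0.21719018 × 0.15912121 = 0.345596 (base)
P(M+6) = C(5,3) × 0.6011^2 × 0.3989^3 = 10 × 0.36132121 × 0.06347345 = 0.229343
Relative intensity = 0.229343 / 0.345596 × 100 = 66.4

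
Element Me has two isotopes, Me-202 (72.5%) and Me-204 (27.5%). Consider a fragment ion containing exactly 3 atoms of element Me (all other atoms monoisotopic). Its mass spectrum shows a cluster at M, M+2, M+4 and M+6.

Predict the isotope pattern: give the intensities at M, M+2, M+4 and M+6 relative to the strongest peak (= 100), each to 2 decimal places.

The 3 Me atoms are independent, so intensities follow the terms of (0.725 + 0.275)^3.
P(M) = 0.725^3 = 0.381078
P(M+2) = 3 × 0.725^2 × 0.275^1 = 0.433641
P(M+4) = 3 × 0.725^1 × 0.275^2 = 0.164484
P(M+6) = 0.275^3 = 0.020797
The M+2 peak is largest (0.433641); scaling to 100 gives 87.88 : 100.00 : 37.93 : 4.80.

87.88 : 100.00 : 37.93 : 4.80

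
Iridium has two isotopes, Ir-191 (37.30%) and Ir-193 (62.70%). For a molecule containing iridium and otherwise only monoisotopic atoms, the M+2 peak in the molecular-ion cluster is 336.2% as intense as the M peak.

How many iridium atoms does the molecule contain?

2

The M+2/M ratio from n Ir atoms is n · q/p = n · 0.6270/0.3730.
n = 3.362 × 0.3730/0.6270 = 2.00 ≈ 2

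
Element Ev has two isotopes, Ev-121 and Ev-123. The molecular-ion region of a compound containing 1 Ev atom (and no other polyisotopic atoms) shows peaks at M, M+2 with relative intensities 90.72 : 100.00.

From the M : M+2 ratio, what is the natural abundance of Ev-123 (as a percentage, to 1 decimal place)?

52.4%

If p is the fraction of Ev that is Ev-121, then I(M+2)/I(M) = [C(1,1)·p^0·(1−p)] / p^1 = 1·(1−p)/p = 100.00/90.72 = 1.1023
(1−p)/p = 1.1023/1 = 1.1023  ⇒  p = 1/(1 + 1.1023) = 0.4757
Ev-121: 47.6%, Ev-123: 52.4%.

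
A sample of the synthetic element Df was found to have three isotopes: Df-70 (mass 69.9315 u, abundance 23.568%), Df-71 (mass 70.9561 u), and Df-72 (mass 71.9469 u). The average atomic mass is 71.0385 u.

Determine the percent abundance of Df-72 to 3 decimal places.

32.689%

Let x and y be the fractions of Df-71 and Df-72. Then x + y = 1 − 0.23568 = 0.76432 and 70.9561x + 71.9469y = 71.0385 − 0.23568×69.9315 = 54.55704408.
Substituting: 70.9561x + 71.9469(0.76432 − x) = 54.55704408
(70.9561 − 71.9469)x = -0.433410528  ⇒  x = 0.43743, y = 0.32689
Df-71: 43.743%, Df-72: 32.689%.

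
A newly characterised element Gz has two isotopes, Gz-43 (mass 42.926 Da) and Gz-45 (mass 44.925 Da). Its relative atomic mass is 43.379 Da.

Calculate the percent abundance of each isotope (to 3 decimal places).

Gz-43: 77.339%, Gz-45: 22.661%

Let x be the fractional abundance of Gz-43; then Gz-45 has abundance 1 − x.
42.926·x + 44.925·(1 − x) = 43.379
(42.926 − 44.925)·x = 43.379 − 44.925
x = -1.546 / -1.999 = 0.77339 → 77.339% Gz-43, 22.661% Gz-45.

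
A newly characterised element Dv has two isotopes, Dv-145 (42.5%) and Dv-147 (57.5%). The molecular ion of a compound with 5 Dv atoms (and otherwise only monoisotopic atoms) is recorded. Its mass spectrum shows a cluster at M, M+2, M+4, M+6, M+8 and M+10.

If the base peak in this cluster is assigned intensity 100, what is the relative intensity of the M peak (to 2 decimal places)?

4.04

Term probabilities: M 0.0139, M+2 0.0938, M+4 0.2538, M+6 0.3434, M+8 0.2323, M+10 0.0629. Base peak = M+6.
P(M+6) = C(5,3) × 0.425^2 × 0.575^3 = 10 × 0.180625 × 0.19010937 = 0.343385 (base)
P(M) = C(5,0) × 0.425^5 × 0.575^0 = 1 × 0.01386579 × 1.0000 = 0.013866
Relative intensity = 0.013866 / 0.343385 × 100 = 4.04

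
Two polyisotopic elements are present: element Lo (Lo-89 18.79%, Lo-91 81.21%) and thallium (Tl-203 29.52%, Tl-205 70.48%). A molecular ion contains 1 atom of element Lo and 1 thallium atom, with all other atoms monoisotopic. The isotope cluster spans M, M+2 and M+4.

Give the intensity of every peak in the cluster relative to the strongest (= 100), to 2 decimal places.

9.69 : 65.02 : 100.00

Element Lo pattern (n=1): 0.1879 : 0.8121
Thallium pattern (n=1): 0.2952 : 0.7048
Convolve the two distributions (both contribute in 2-u steps):
  M: 0.1879×0.2952 = 0.055468
  M+2: 0.1879×0.7048 + 0.8121×0.2952 = 0.372164
  M+4: 0.8121×0.7048 = 0.572368
Scale to base peak (0.572368) = 100: 9.69 : 65.02 : 100.00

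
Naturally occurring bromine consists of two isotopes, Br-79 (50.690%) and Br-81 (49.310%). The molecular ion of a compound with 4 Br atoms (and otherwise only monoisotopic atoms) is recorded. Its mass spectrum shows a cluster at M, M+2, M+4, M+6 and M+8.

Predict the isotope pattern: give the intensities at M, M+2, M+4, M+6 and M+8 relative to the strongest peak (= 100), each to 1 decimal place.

17.6 : 68.5 : 100.0 : 64.9 : 15.8

Each Br atom is independently Br-79 (p = 0.50690) or Br-81 (q = 0.49310); the cluster is the binomial expansion (p + q)^4.
P(M) = 0.50690^4 = 0.066022
P(M+2) = 4 × 0.50690^3 × 0.49310^1 = 0.256899
P(M+4) = 6 × 0.50690^2 × 0.49310^2 = 0.374857
P(M+6) = 4 × 0.50690^1 × 0.49310^3 = 0.243101
P(M+8) = 0.49310^4 = 0.059121
The M+4 peak is largest (0.374857); scaling to 100 gives 17.6 : 68.5 : 100.0 : 64.9 : 15.8.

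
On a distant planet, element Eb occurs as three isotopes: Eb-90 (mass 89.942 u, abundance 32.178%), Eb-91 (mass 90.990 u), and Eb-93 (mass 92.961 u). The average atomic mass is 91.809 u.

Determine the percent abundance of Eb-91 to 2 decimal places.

Let x and y be the fractions of Eb-91 and Eb-93. Then x + y = 1 − 0.32178 = 0.67822 and 90.990x + 92.961y = 91.809 − 0.32178×89.942 = 62.86746324.
Substituting: 90.990x + 92.961(0.67822 − x) = 62.86746324
(90.990 − 92.961)x = -0.18054618  ⇒  x = 0.09160, y = 0.58662
Eb-91: 9.16%, Eb-93: 58.66%.

9.16%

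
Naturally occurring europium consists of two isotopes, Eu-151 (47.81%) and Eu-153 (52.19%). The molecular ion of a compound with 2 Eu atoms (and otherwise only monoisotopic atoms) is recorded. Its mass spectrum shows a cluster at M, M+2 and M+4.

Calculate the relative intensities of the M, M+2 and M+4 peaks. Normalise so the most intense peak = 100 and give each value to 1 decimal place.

The 2 Eu atoms are independent, so intensities follow the terms of (0.4781 + 0.5219)^2.
P(M) = 0.4781^2 = 0.228580
P(M+2) = 2 × 0.4781^1 × 0.5219^1 = 0.499041
P(M+4) = 0.5219^2 = 0.272380
The M+2 peak is largest (0.499041); scaling to 100 gives 45.8 : 100.0 : 54.6.

45.8 : 100.0 : 54.6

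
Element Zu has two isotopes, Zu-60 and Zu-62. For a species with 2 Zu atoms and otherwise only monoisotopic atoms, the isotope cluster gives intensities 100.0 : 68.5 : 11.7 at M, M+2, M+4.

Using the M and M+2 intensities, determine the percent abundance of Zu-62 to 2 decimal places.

25.51%

If p is the fraction of Zu that is Zu-60, then I(M+2)/I(M) = [C(2,1)·p^1·(1−p)] / p^2 = 2·(1−p)/p = 68.5/100.0 = 0.6850
(1−p)/p = 0.6850/2 = 0.3425  ⇒  p = 1/(1 + 0.3425) = 0.7449
Zu-60: 74.49%, Zu-62: 25.51%.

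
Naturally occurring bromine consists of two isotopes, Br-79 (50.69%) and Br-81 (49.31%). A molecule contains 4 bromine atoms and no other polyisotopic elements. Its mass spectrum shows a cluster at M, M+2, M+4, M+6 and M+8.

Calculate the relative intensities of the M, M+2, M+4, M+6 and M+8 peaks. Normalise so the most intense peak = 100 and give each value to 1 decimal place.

Expanding (0.5069 + 0.4931)^4:
P(M) = 0.5069^4 = 0.066022
P(M+2) = 4 × 0.5069^3 × 0.4931^1 = 0.256899
P(M+4) = 6 × 0.5069^2 × 0.4931^2 = 0.374857
P(M+6) = 4 × 0.5069^1 × 0.4931^3 = 0.243101
P(M+8) = 0.4931^4 = 0.059121
The M+4 peak is largest (0.374857); scaling to 100 gives 17.6 : 68.5 : 100.0 : 64.9 : 15.8.

17.6 : 68.5 : 100.0 : 64.9 : 15.8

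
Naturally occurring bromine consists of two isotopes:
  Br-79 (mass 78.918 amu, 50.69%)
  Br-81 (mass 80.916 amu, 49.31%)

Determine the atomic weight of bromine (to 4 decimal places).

Ar = Σ fᵢ·mᵢ = 0.5069 × 78.918 + 0.4931 × 80.916
= 40.00353 + 39.89968 = 79.90321 amu

79.9032 amu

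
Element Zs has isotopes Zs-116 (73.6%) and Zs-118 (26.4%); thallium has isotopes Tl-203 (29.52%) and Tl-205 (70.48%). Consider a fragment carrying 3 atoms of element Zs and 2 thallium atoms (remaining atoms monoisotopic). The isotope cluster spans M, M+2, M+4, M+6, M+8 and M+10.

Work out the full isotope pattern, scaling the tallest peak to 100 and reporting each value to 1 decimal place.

8.9 : 52.1 : 100.0 : 71.5 : 21.6 : 2.3

Element Zs pattern (n=3): 0.39868826 : 0.42902323 : 0.15388877 : 0.01839974
Thallium pattern (n=2): 0.08714304 : 0.41611392 : 0.49674304
Convolve the two distributions (both contribute in 2-u steps):
  M: 0.39868826×0.08714304 = 0.034743
  M+2: 0.39868826×0.41611392 + 0.42902323×0.08714304 = 0.203286
  M+4: 0.39868826×0.49674304 + 0.42902323×0.41611392 + 0.15388877×0.08714304 = 0.389978
  M+6: 0.42902323×0.49674304 + 0.15388877×0.41611392 + 0.01839974×0.08714304 = 0.278753
  M+8: 0.15388877×0.49674304 + 0.01839974×0.41611392 = 0.084100
  M+10: 0.01839974×0.49674304 = 0.009140
Scale to base peak (0.389978) = 100: 8.9 : 52.1 : 100.0 : 71.5 : 21.6 : 2.3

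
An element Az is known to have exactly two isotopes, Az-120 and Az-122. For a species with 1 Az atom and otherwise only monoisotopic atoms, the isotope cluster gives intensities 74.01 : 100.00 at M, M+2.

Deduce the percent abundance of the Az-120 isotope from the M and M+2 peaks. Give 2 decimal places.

Write p for the Az-120 fraction. I(M+2)/I(M) = [C(1,1)·p^0·(1−p)] / p^1 = 1·(1−p)/p = 100.00/74.01 = 1.3512
(1−p)/p = 1.3512/1 = 1.3512  ⇒  p = 1/(1 + 1.3512) = 0.4253
Az-120: 42.53%, Az-122: 57.47%.

42.53%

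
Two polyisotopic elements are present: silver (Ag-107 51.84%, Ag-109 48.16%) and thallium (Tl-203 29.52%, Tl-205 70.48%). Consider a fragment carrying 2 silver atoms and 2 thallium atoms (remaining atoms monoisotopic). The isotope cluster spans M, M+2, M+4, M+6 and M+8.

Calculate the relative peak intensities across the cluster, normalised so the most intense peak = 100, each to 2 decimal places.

6.48 : 42.97 : 100.00 : 95.32 : 31.87

Silver pattern (n=2): 0.26873856 : 0.49932288 : 0.23193856
Thallium pattern (n=2): 0.08714304 : 0.41611392 : 0.49674304
Convolve the two distributions (both contribute in 2-u steps):
  M: 0.26873856×0.08714304 = 0.023419
  M+2: 0.26873856×0.41611392 + 0.49932288×0.08714304 = 0.155338
  M+4: 0.26873856×0.49674304 + 0.49932288×0.41611392 + 0.23193856×0.08714304 = 0.361481
  M+6: 0.49932288×0.49674304 + 0.23193856×0.41611392 = 0.344548
  M+8: 0.23193856×0.49674304 = 0.115214
Scale to base peak (0.361481) = 100: 6.48 : 42.97 : 100.00 : 95.32 : 31.87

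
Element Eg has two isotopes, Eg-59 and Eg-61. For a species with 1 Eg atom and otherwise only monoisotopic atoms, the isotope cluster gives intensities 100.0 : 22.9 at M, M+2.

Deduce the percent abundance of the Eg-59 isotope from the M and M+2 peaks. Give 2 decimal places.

Write p for the Eg-59 fraction. I(M+2)/I(M) = [C(1,1)·p^0·(1−p)] / p^1 = 1·(1−p)/p = 22.9/100.0 = 0.2290
(1−p)/p = 0.2290/1 = 0.2290  ⇒  p = 1/(1 + 0.2290) = 0.8137
Eg-59: 81.37%, Eg-61: 18.63%.

81.37%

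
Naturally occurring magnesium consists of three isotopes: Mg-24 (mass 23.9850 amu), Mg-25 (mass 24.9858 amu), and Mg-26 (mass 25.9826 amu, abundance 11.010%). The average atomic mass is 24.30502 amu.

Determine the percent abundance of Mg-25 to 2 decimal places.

The remaining 88.990% is split between Mg-24 (fraction x) and Mg-25 (fraction 0.88990 − x).
Substituting: 23.9850x + 24.9858(0.88990 − x) = 21.44433574
(23.9850 − 24.9858)x = -0.79052768  ⇒  x = 0.78990, y = 0.10000
Mg-24: 78.99%, Mg-25: 10.00%.

10.00%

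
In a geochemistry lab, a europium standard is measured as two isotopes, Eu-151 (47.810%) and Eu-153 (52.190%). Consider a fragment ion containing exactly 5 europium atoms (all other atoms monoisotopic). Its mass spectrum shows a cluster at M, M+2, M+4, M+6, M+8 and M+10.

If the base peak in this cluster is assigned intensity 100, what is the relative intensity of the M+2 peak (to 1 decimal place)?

Term probabilities: M 0.0250, M+2 0.1363, M+4 0.2977, M+6 0.3249, M+8 0.1774, M+10 0.0387. Base peak = M+6.
P(M+6) = C(5,3) × 0.47810^2 × 0.52190^3 = 10 × 0.22857961 × 0.14215492 = 0.324937 (base)
P(M+2) = C(5,1) × 0.47810^4 × 0.52190^1 = 5 × 0.05224864 × 0.5219 = 0.136343
Relative intensity = 0.136343 / 0.324937 × 100 = 42.0

42.0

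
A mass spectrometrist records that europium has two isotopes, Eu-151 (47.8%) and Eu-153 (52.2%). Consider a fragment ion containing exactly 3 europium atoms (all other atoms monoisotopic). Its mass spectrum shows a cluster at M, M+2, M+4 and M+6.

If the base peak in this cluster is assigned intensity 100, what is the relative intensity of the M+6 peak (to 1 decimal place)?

(0.478 + 0.522)^3 gives M 0.1092, M+2 0.3578, M+4 0.3907, M+6 0.1422; the largest is M+4.
P(M+4) = C(3,2) × 0.478^1 × 0.522^2 = 3 × 0.4780 × 0.272484 = 0.390742 (base)
P(M+6) = C(3,3) × 0.478^0 × 0.522^3 = 1 × 1.0000 × 0.14223665 = 0.142237
Relative intensity = 0.142237 / 0.390742 × 100 = 36.4

36.4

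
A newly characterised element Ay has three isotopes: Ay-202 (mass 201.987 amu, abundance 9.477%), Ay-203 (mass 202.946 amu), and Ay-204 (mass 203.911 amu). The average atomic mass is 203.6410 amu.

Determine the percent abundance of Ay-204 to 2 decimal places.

81.44%

Let x and y be the fractions of Ay-203 and Ay-204. Then x + y = 1 − 0.09477 = 0.90523 and 202.946x + 203.911y = 203.6410 − 0.09477×201.987 = 184.49869201.
Substituting: 202.946x + 203.911(0.90523 − x) = 184.49869201
(202.946 − 203.911)x = -0.08766252  ⇒  x = 0.09084, y = 0.81439
Ay-203: 9.08%, Ay-204: 81.44%.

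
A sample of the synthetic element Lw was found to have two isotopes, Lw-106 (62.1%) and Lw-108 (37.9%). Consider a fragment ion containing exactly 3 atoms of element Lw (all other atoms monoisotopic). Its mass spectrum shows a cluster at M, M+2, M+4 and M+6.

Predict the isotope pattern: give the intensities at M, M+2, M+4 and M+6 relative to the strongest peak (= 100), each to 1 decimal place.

The 3 Lw atoms are independent, so intensities follow the terms of (0.621 + 0.379)^3.
P(M) = 0.621^3 = 0.239483
P(M+2) = 3 × 0.621^2 × 0.379^1 = 0.438474
P(M+4) = 3 × 0.621^1 × 0.379^2 = 0.267603
P(M+6) = 0.379^3 = 0.054440
The M+2 peak is largest (0.438474); scaling to 100 gives 54.6 : 100.0 : 61.0 : 12.4.

54.6 : 100.0 : 61.0 : 12.4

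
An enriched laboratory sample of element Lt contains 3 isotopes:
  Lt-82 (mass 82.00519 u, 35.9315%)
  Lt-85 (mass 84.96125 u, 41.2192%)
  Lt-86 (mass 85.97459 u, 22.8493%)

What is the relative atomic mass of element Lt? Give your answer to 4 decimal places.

84.1306 u

Weight each isotope mass by its fractional abundance: 0.359315 × 82.00519 + 0.412192 × 84.96125 + 0.228493 × 85.97459
= 29.465695 + 35.020348 + 19.644592 = 84.130635 u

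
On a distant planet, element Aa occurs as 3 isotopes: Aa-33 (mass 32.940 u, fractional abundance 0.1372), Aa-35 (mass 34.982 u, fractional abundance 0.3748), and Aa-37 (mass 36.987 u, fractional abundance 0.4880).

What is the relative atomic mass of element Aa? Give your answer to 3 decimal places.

35.680 u

Ar = Σ fᵢ·mᵢ = 0.1372 × 32.940 + 0.3748 × 34.982 + 0.4880 × 36.987
= 4.5194 + 13.1113 + 18.0497 = 35.6804 u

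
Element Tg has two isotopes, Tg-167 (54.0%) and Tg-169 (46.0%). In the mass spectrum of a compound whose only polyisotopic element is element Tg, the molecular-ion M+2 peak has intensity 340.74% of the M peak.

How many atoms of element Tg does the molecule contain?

With n Tg atoms, P(M+2)/P(M) = C(n,1)·p^(n−1)q / p^n = n·q/p = n · 0.460/0.540.
n = 3.4074 × 0.540/0.460 = 4.00 ≈ 4

4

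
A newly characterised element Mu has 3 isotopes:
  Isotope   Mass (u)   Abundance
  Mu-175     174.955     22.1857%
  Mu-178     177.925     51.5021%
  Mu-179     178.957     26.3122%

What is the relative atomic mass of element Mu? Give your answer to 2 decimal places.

The abundance-weighted mean is 0.221857 × 174.955 + 0.515021 × 177.925 + 0.263122 × 178.957
= 38.8150 + 91.6351 + 47.0875 = 177.5376 u

177.54 u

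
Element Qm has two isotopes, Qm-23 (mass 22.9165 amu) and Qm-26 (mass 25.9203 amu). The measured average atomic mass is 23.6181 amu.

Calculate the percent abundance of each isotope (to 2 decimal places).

Qm-23: 76.64%, Qm-26: 23.36%

Let x be the fractional abundance of Qm-23; then Qm-26 has abundance 1 − x.
22.9165·x + 25.9203·(1 − x) = 23.6181
(22.9165 − 25.9203)·x = 23.6181 − 25.9203
x = -2.3022 / -3.0038 = 0.76643 → 76.64% Qm-23, 23.36% Qm-26.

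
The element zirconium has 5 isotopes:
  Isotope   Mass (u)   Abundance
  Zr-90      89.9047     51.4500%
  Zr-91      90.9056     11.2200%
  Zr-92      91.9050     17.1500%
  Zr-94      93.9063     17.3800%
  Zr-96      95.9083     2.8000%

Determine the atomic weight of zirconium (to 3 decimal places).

91.224 u

Ar = Σ fᵢ·mᵢ = 0.514500 × 89.9047 + 0.112200 × 90.9056 + 0.171500 × 91.9050 + 0.173800 × 93.9063 + 0.028000 × 95.9083
= 46.25597 + 10.19961 + 15.76171 + 16.32091 + 2.68543 = 91.22363 u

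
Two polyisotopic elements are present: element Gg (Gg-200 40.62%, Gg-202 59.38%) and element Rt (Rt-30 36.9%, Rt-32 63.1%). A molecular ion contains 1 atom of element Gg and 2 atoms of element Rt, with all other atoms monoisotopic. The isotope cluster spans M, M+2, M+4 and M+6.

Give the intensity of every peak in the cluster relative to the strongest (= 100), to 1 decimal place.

12.6 : 61.6 : 100.0 : 53.9

Element Gg pattern (n=1): 0.4062 : 0.5938
Element Rt pattern (n=2): 0.136161 : 0.465678 : 0.398161
Convolve the two distributions (both contribute in 2-u steps):
  M: 0.4062×0.136161 = 0.055309
  M+2: 0.4062×0.465678 + 0.5938×0.136161 = 0.270011
  M+4: 0.4062×0.398161 + 0.5938×0.465678 = 0.438253
  M+6: 0.5938×0.398161 = 0.236428
Scale to base peak (0.438253) = 100: 12.6 : 61.6 : 100.0 : 53.9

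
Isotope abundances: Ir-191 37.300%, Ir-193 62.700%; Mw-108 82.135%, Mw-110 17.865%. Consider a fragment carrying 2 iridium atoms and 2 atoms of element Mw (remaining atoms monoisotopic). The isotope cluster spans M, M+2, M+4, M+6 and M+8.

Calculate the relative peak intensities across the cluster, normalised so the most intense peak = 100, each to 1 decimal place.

23.1 : 87.6 : 100.0 : 32.0 : 3.1

Iridium pattern (n=2): 0.139129 : 0.467742 : 0.393129
Element Mw pattern (n=2): 0.67461582 : 0.29346835 : 0.03191582
Convolve the two distributions (both contribute in 2-u steps):
  M: 0.139129×0.67461582 = 0.093859
  M+2: 0.139129×0.29346835 + 0.467742×0.67461582 = 0.356376
  M+4: 0.139129×0.03191582 + 0.467742×0.29346835 + 0.393129×0.67461582 = 0.406919
  M+6: 0.467742×0.03191582 + 0.393129×0.29346835 = 0.130299
  M+8: 0.393129×0.03191582 = 0.012547
Scale to base peak (0.406919) = 100: 23.1 : 87.6 : 100.0 : 32.0 : 3.1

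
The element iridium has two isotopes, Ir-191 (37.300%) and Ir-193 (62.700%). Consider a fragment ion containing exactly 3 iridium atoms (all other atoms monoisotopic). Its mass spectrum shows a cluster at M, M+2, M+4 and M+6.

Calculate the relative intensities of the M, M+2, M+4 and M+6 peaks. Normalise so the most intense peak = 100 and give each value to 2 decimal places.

Each Ir atom is independently Ir-191 (p = 0.37300) or Ir-193 (q = 0.62700); the cluster is the binomial expansion (p + q)^3.
P(M) = 0.37300^3 = 0.051895
P(M+2) = 3 × 0.37300^2 × 0.62700^1 = 0.261702
P(M+4) = 3 × 0.37300^1 × 0.62700^2 = 0.439911
P(M+6) = 0.62700^3 = 0.246492
The M+4 peak is largest (0.439911); scaling to 100 gives 11.80 : 59.49 : 100.00 : 56.03.

11.80 : 59.49 : 100.00 : 56.03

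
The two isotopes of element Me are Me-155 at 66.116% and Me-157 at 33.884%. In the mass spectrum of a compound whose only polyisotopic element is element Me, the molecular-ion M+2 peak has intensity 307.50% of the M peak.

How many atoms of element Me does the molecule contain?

For n independent Me atoms, I(M+2)/I(M) = n · (abundance Me-157) / (abundance Me-155) = n · 0.33884/0.66116.
n = 3.0750 × 0.66116/0.33884 = 6.00 ≈ 6

6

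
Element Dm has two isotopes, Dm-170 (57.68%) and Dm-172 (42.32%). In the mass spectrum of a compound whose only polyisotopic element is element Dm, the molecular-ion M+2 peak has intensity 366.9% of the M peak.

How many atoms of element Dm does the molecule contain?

5

For n independent Dm atoms, I(M+2)/I(M) = n · (abundance Dm-172) / (abundance Dm-170) = n · 0.4232/0.5768.
n = 3.669 × 0.5768/0.4232 = 5.00 ≈ 5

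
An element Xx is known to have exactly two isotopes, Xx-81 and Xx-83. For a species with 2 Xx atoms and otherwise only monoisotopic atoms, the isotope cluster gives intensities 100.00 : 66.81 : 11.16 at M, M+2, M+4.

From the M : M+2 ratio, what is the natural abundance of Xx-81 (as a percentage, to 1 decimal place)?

75.0%

Write p for the Xx-81 fraction. I(M+2)/I(M) = [C(2,1)·p^1·(1−p)] / p^2 = 2·(1−p)/p = 66.81/100.00 = 0.6681
(1−p)/p = 0.6681/2 = 0.3341  ⇒  p = 1/(1 + 0.3341) = 0.7496
Xx-81: 75.0%, Xx-83: 25.0%.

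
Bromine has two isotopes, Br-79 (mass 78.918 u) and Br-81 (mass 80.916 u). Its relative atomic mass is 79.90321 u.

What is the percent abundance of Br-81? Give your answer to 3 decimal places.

With x = fraction of Br-79 (so Br-81 is 1 − x):
78.918·x + 80.916·(1 − x) = 79.90321
(78.918 − 80.916)·x = 79.90321 − 80.916
x = -1.01279 / -1.998 = 0.50690 → 50.690% Br-79, 49.310% Br-81.

49.310%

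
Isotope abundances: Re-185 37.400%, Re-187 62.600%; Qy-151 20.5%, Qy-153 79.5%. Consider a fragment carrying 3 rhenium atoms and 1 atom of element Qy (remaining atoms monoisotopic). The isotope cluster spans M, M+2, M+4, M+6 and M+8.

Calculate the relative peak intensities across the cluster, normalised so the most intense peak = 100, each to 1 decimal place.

Rhenium pattern (n=3): 0.05231362 : 0.26268713 : 0.43968487 : 0.24531438
Element Qy pattern (n=1): 0.2050 : 0.7950
Convolve the two distributions (both contribute in 2-u steps):
  M: 0.05231362×0.2050 = 0.010724
  M+2: 0.05231362×0.7950 + 0.26268713×0.2050 = 0.095440
  M+4: 0.26268713×0.7950 + 0.43968487×0.2050 = 0.298972
  M+6: 0.43968487×0.7950 + 0.24531438×0.2050 = 0.399839
  M+8: 0.24531438×0.7950 = 0.195025
Scale to base peak (0.399839) = 100: 2.7 : 23.9 : 74.8 : 100.0 : 48.8

2.7 : 23.9 : 74.8 : 100.0 : 48.8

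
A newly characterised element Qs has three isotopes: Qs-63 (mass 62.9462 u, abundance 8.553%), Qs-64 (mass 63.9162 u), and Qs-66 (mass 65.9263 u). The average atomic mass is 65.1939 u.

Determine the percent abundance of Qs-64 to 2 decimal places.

Let x and y be the fractions of Qs-64 and Qs-66. Then x + y = 1 − 0.08553 = 0.91447 and 63.9162x + 65.9263y = 65.1939 − 0.08553×62.9462 = 59.810111514.
Substituting: 63.9162x + 65.9263(0.91447 − x) = 59.810111514
(63.9162 − 65.9263)x = -0.477512047  ⇒  x = 0.23756, y = 0.67691
Qs-64: 23.76%, Qs-66: 67.69%.

23.76%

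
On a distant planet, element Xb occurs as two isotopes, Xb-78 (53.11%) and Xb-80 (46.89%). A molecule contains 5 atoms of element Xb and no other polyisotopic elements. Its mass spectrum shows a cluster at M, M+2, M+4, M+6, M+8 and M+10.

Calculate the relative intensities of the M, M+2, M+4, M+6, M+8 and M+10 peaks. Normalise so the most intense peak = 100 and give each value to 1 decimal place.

12.8 : 56.6 : 100.0 : 88.3 : 39.0 : 6.9

Each Xb atom is independently Xb-78 (p = 0.5311) or Xb-80 (q = 0.4689); the cluster is the binomial expansion (p + q)^5.
P(M) = 0.5311^5 = 0.042255
P(M+2) = 5 × 0.5311^4 × 0.4689^1 = 0.186533
P(M+4) = 10 × 0.5311^3 × 0.4689^2 = 0.329374
P(M+6) = 10 × 0.5311^2 × 0.4689^3 = 0.290799
P(M+8) = 5 × 0.5311^1 × 0.4689^4 = 0.128371
P(M+10) = 0.4689^5 = 0.022667
The M+4 peak is largest (0.329374); scaling to 100 gives 12.8 : 56.6 : 100.0 : 88.3 : 39.0 : 6.9.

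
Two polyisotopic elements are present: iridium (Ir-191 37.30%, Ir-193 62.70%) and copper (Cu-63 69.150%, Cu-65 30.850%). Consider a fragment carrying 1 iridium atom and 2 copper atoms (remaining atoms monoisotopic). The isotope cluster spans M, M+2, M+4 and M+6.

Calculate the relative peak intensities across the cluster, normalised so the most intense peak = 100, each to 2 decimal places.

Iridium pattern (n=1): 0.3730 : 0.6270
Copper pattern (n=2): 0.47817225 : 0.4266555 : 0.09517225
Convolve the two distributions (both contribute in 2-u steps):
  M: 0.3730×0.47817225 = 0.178358
  M+2: 0.3730×0.4266555 + 0.6270×0.47817225 = 0.458957
  M+4: 0.3730×0.09517225 + 0.6270×0.4266555 = 0.303012
  M+6: 0.6270×0.09517225 = 0.059673
Scale to base peak (0.458957) = 100: 38.86 : 100.00 : 66.02 : 13.00

38.86 : 100.00 : 66.02 : 13.00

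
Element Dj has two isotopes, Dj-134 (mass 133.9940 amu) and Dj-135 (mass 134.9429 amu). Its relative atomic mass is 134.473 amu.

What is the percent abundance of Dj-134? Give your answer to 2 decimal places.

49.52%

Let x be the fractional abundance of Dj-134; then Dj-135 has abundance 1 − x.
133.9940·x + 134.9429·(1 − x) = 134.473
(133.9940 − 134.9429)·x = 134.473 − 134.9429
x = -0.4699 / -0.9489 = 0.49520 → 49.52% Dj-134, 50.48% Dj-135.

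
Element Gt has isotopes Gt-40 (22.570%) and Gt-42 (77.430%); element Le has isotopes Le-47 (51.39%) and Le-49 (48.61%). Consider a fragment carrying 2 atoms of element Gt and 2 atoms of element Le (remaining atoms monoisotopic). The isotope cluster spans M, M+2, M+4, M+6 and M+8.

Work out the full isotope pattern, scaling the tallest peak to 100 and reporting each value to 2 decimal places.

Element Gt pattern (n=2): 0.05094049 : 0.34951902 : 0.59954049
Element Le pattern (n=2): 0.26409321 : 0.49961358 : 0.23629321
Convolve the two distributions (both contribute in 2-u steps):
  M: 0.05094049×0.26409321 = 0.013453
  M+2: 0.05094049×0.49961358 + 0.34951902×0.26409321 = 0.117756
  M+4: 0.05094049×0.23629321 + 0.34951902×0.49961358 + 0.59954049×0.26409321 = 0.344996
  M+6: 0.34951902×0.23629321 + 0.59954049×0.49961358 = 0.382128
  M+8: 0.59954049×0.23629321 = 0.141667
Scale to base peak (0.382128) = 100: 3.52 : 30.82 : 90.28 : 100.00 : 37.07

3.52 : 30.82 : 90.28 : 100.00 : 37.07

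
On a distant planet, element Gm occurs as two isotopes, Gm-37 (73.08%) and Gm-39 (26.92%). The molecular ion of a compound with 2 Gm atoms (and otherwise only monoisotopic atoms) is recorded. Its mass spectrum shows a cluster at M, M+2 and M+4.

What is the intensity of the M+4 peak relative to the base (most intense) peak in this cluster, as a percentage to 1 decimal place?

13.6%

Binomial terms of (0.7308 + 0.2692)^2: M 0.5341, M+2 0.3935, M+4 0.0725 → M is the base peak.
P(M) = C(2,0) × 0.7308^2 × 0.2692^0 = 1 × 0.53406864 × 1.0000 = 0.534069 (base)
P(M+4) = C(2,2) × 0.7308^0 × 0.2692^2 = 1 × 1.0000 × 0.07246864 = 0.072469
Relative intensity = 0.072469 / 0.534069 × 100 = 13.6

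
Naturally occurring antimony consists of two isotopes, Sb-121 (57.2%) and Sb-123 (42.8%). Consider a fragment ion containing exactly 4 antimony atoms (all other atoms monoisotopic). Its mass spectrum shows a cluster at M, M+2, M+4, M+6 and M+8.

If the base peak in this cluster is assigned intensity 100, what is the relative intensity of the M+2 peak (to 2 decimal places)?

Term probabilities: M 0.1070, M+2 0.3204, M+4 0.3596, M+6 0.1794, M+8 0.0336. Base peak = M+4.
P(M+4) = C(4,2) × 0.572^2 × 0.428^2 = 6 × 0.327184 × 0.183184 = 0.359609 (base)
P(M+2) = C(4,1) × 0.572^3 × 0.428^1 = 4 × 0.18714925 × 0.4280 = 0.320400
Relative intensity = 0.320400 / 0.359609 × 100 = 89.10

89.10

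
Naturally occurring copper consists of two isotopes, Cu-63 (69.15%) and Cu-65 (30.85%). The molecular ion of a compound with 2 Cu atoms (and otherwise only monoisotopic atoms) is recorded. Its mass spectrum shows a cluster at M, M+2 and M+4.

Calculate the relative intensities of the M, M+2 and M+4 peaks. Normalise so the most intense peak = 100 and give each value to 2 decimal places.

100.00 : 89.23 : 19.90

The 2 Cu atoms are independent, so intensities follow the terms of (0.6915 + 0.3085)^2.
P(M) = 0.6915^2 = 0.478172
P(M+2) = 2 × 0.6915^1 × 0.3085^1 = 0.426656
P(M+4) = 0.3085^2 = 0.095172
The M peak is largest (0.478172); scaling to 100 gives 100.00 : 89.23 : 19.90.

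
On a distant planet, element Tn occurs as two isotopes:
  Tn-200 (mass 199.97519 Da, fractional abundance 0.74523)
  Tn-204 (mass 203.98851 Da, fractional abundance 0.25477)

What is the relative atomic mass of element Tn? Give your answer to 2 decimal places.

Ar = Σ fᵢ·mᵢ = 0.74523 × 199.97519 + 0.25477 × 203.98851
= 149.027511 + 51.970153 = 200.997664 Da

201.00 Da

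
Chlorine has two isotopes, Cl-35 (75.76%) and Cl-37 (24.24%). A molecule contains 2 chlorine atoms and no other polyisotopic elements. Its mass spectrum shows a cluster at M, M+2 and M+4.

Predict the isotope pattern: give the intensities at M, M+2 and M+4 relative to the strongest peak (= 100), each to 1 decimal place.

100.0 : 64.0 : 10.2

Expanding (0.7576 + 0.2424)^2:
P(M) = 0.7576^2 = 0.573958
P(M+2) = 2 × 0.7576^1 × 0.2424^1 = 0.367284
P(M+4) = 0.2424^2 = 0.058758
The M peak is largest (0.573958); scaling to 100 gives 100.0 : 64.0 : 10.2.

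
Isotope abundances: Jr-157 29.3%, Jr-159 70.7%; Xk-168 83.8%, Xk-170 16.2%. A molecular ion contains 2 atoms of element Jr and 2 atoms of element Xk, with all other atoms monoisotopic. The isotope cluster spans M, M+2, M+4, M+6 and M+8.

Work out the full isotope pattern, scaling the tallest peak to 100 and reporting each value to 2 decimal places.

Element Jr pattern (n=2): 0.085849 : 0.414302 : 0.499849
Element Xk pattern (n=2): 0.702244 : 0.271512 : 0.026244
Convolve the two distributions (both contribute in 2-u steps):
  M: 0.085849×0.702244 = 0.060287
  M+2: 0.085849×0.271512 + 0.414302×0.702244 = 0.314250
  M+4: 0.085849×0.026244 + 0.414302×0.271512 + 0.499849×0.702244 = 0.465757
  M+6: 0.414302×0.026244 + 0.499849×0.271512 = 0.146588
  M+8: 0.499849×0.026244 = 0.013118
Scale to base peak (0.465757) = 100: 12.94 : 67.47 : 100.00 : 31.47 : 2.82

12.94 : 67.47 : 100.00 : 31.47 : 2.82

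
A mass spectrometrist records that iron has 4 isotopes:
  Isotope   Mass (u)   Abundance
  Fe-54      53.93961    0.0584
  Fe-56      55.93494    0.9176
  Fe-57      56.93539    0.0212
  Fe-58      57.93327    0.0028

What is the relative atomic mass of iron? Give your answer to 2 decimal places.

The abundance-weighted mean is 0.0584 × 53.93961 + 0.9176 × 55.93494 + 0.0212 × 56.93539 + 0.0028 × 57.93327
= 3.150073 + 51.325901 + 1.207030 + 0.162213 = 55.845217 u

55.85 u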